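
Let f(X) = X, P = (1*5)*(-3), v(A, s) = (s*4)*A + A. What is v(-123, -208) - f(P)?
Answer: 102228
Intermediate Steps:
v(A, s) = A + 4*A*s (v(A, s) = (4*s)*A + A = 4*A*s + A = A + 4*A*s)
P = -15 (P = 5*(-3) = -15)
v(-123, -208) - f(P) = -123*(1 + 4*(-208)) - 1*(-15) = -123*(1 - 832) + 15 = -123*(-831) + 15 = 102213 + 15 = 102228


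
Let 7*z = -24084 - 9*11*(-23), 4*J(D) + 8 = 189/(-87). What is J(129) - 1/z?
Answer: -6432253/2529612 ≈ -2.5428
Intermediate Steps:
J(D) = -295/116 (J(D) = -2 + (189/(-87))/4 = -2 + (189*(-1/87))/4 = -2 + (1/4)*(-63/29) = -2 - 63/116 = -295/116)
z = -21807/7 (z = (-24084 - 9*11*(-23))/7 = (-24084 - 99*(-23))/7 = (-24084 + 2277)/7 = (1/7)*(-21807) = -21807/7 ≈ -3115.3)
J(129) - 1/z = -295/116 - 1/(-21807/7) = -295/116 - 1*(-7/21807) = -295/116 + 7/21807 = -6432253/2529612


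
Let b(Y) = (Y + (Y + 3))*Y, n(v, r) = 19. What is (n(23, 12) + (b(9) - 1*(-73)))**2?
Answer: 78961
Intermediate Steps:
b(Y) = Y*(3 + 2*Y) (b(Y) = (Y + (3 + Y))*Y = (3 + 2*Y)*Y = Y*(3 + 2*Y))
(n(23, 12) + (b(9) - 1*(-73)))**2 = (19 + (9*(3 + 2*9) - 1*(-73)))**2 = (19 + (9*(3 + 18) + 73))**2 = (19 + (9*21 + 73))**2 = (19 + (189 + 73))**2 = (19 + 262)**2 = 281**2 = 78961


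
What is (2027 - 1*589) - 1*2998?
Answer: -1560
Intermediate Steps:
(2027 - 1*589) - 1*2998 = (2027 - 589) - 2998 = 1438 - 2998 = -1560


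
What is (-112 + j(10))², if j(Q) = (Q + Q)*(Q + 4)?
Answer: 28224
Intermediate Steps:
j(Q) = 2*Q*(4 + Q) (j(Q) = (2*Q)*(4 + Q) = 2*Q*(4 + Q))
(-112 + j(10))² = (-112 + 2*10*(4 + 10))² = (-112 + 2*10*14)² = (-112 + 280)² = 168² = 28224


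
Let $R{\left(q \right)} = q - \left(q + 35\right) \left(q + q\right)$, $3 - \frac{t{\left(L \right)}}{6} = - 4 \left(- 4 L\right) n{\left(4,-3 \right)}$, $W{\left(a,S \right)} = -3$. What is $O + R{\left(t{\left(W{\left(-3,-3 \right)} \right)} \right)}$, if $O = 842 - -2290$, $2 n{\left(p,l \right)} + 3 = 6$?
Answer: $-432918$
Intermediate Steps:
$n{\left(p,l \right)} = \frac{3}{2}$ ($n{\left(p,l \right)} = - \frac{3}{2} + \frac{1}{2} \cdot 6 = - \frac{3}{2} + 3 = \frac{3}{2}$)
$O = 3132$ ($O = 842 + 2290 = 3132$)
$t{\left(L \right)} = 18 - 144 L$ ($t{\left(L \right)} = 18 - 6 - 4 \left(- 4 L\right) \frac{3}{2} = 18 - 6 \cdot 16 L \frac{3}{2} = 18 - 6 \cdot 24 L = 18 - 144 L$)
$R{\left(q \right)} = q - 2 q \left(35 + q\right)$ ($R{\left(q \right)} = q - \left(35 + q\right) 2 q = q - 2 q \left(35 + q\right)$)
$O + R{\left(t{\left(W{\left(-3,-3 \right)} \right)} \right)} = 3132 - \left(18 - -432\right) \left(69 + 2 \left(18 - -432\right)\right) = 3132 - \left(18 + 432\right) \left(69 + 2 \left(18 + 432\right)\right) = 3132 - 450 \left(69 + 2 \cdot 450\right) = 3132 - 450 \left(69 + 900\right) = 3132 - 450 \cdot 969 = 3132 - 436050 = -432918$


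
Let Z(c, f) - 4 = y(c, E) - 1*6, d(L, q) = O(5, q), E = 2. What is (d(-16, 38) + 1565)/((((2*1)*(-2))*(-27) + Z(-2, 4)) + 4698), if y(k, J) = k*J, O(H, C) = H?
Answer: 157/480 ≈ 0.32708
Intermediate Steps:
d(L, q) = 5
y(k, J) = J*k
Z(c, f) = -2 + 2*c (Z(c, f) = 4 + (2*c - 1*6) = 4 + (2*c - 6) = 4 + (-6 + 2*c) = -2 + 2*c)
(d(-16, 38) + 1565)/((((2*1)*(-2))*(-27) + Z(-2, 4)) + 4698) = (5 + 1565)/((((2*1)*(-2))*(-27) + (-2 + 2*(-2))) + 4698) = 1570/(((2*(-2))*(-27) + (-2 - 4)) + 4698) = 1570/((-4*(-27) - 6) + 4698) = 1570/((108 - 6) + 4698) = 1570/(102 + 4698) = 1570/4800 = 1570*(1/4800) = 157/480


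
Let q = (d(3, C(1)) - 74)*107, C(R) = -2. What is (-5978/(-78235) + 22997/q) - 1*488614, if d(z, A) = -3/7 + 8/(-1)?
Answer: -2360091462144633/4830150665 ≈ -4.8862e+5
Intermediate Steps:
d(z, A) = -59/7 (d(z, A) = -3*⅐ + 8*(-1) = -3/7 - 8 = -59/7)
q = -61739/7 (q = (-59/7 - 74)*107 = -577/7*107 = -61739/7 ≈ -8819.9)
(-5978/(-78235) + 22997/q) - 1*488614 = (-5978/(-78235) + 22997/(-61739/7)) - 1*488614 = (-5978*(-1/78235) + 22997*(-7/61739)) - 488614 = (5978/78235 - 160979/61739) - 488614 = -12225116323/4830150665 - 488614 = -2360091462144633/4830150665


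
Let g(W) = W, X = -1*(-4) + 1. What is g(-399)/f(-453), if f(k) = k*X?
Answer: 133/755 ≈ 0.17616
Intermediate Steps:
X = 5 (X = 4 + 1 = 5)
f(k) = 5*k (f(k) = k*5 = 5*k)
g(-399)/f(-453) = -399/(5*(-453)) = -399/(-2265) = -399*(-1/2265) = 133/755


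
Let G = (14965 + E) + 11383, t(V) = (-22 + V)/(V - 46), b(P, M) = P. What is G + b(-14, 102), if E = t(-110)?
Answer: 342353/13 ≈ 26335.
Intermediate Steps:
t(V) = (-22 + V)/(-46 + V)
E = 11/13 (E = (-22 - 110)/(-46 - 110) = -132/(-156) = -1/156*(-132) = 11/13 ≈ 0.84615)
G = 342535/13 (G = (14965 + 11/13) + 11383 = 194556/13 + 11383 = 342535/13 ≈ 26349.)
G + b(-14, 102) = 342535/13 - 14 = 342353/13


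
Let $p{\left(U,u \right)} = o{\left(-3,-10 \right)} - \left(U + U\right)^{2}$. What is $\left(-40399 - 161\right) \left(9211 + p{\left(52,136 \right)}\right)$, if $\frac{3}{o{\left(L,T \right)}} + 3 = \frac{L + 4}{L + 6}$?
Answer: $65144430$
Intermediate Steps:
$o{\left(L,T \right)} = \frac{3}{-3 + \frac{4 + L}{6 + L}}$ ($o{\left(L,T \right)} = \frac{3}{-3 + \frac{L + 4}{L + 6}} = \frac{3}{-3 + \frac{4 + L}{6 + L}}$)
$p{\left(U,u \right)} = - \frac{9}{8} - 4 U^{2}$ ($p{\left(U,u \right)} = \frac{3 \left(-6 - -3\right)}{2 \left(7 - 3\right)} - \left(U + U\right)^{2} = \frac{3 \left(-6 + 3\right)}{2 \cdot 4} - \left(2 U\right)^{2} = \frac{3}{2} \cdot \frac{1}{4} \left(-3\right) - 4 U^{2} = - \frac{9}{8} - 4 U^{2}$)
$\left(-40399 - 161\right) \left(9211 + p{\left(52,136 \right)}\right) = \left(-40399 - 161\right) \left(9211 - \left(\frac{9}{8} + 4 \cdot 52^{2}\right)\right) = - 40560 \left(9211 - \frac{86537}{8}\right) = \left(-40560\right) \left(- \frac{12849}{8}\right) = 65144430$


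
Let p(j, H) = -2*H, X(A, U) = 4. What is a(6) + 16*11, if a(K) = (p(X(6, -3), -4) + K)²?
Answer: 372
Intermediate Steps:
a(K) = (8 + K)² (a(K) = (-2*(-4) + K)² = (8 + K)²)
a(6) + 16*11 = (8 + 6)² + 16*11 = 14² + 176 = 196 + 176 = 372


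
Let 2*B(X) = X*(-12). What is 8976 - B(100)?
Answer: 9576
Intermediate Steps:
B(X) = -6*X (B(X) = (X*(-12))/2 = (-12*X)/2 = -6*X)
8976 - B(100) = 8976 - (-6)*100 = 8976 - 1*(-600) = 8976 + 600 = 9576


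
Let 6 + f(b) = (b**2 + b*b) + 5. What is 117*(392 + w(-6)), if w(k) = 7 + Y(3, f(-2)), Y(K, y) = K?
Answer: 47034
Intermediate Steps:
f(b) = -1 + 2*b**2 (f(b) = -6 + ((b**2 + b*b) + 5) = -6 + ((b**2 + b**2) + 5) = -6 + (2*b**2 + 5) = -6 + (5 + 2*b**2) = -1 + 2*b**2)
w(k) = 10 (w(k) = 7 + 3 = 10)
117*(392 + w(-6)) = 117*(392 + 10) = 117*402 = 47034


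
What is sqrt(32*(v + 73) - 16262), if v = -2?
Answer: I*sqrt(13990) ≈ 118.28*I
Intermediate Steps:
sqrt(32*(v + 73) - 16262) = sqrt(32*(-2 + 73) - 16262) = sqrt(32*71 - 16262) = sqrt(2272 - 16262) = sqrt(-13990) = I*sqrt(13990)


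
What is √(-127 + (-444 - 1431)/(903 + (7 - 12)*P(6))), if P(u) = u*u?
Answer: 16*I*√29402/241 ≈ 11.384*I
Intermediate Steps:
P(u) = u²
√(-127 + (-444 - 1431)/(903 + (7 - 12)*P(6))) = √(-127 + (-444 - 1431)/(903 + (7 - 12)*6²)) = √(-127 - 1875/(903 - 5*36)) = √(-127 - 1875/(903 - 180)) = √(-127 - 1875/723) = √(-127 - 1875*1/723) = √(-127 - 625/241) = √(-31232/241) = 16*I*√29402/241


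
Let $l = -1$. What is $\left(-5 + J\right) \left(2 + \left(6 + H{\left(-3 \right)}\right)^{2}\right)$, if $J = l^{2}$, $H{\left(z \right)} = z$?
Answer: $-44$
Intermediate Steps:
$J = 1$ ($J = \left(-1\right)^{2} = 1$)
$\left(-5 + J\right) \left(2 + \left(6 + H{\left(-3 \right)}\right)^{2}\right) = \left(-5 + 1\right) \left(2 + \left(6 - 3\right)^{2}\right) = - 4 \left(2 + 3^{2}\right) = - 4 \left(2 + 9\right) = \left(-4\right) 11 = -44$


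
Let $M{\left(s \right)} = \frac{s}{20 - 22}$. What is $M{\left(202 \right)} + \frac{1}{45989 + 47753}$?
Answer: $- \frac{9467941}{93742} \approx -101.0$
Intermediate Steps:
$M{\left(s \right)} = - \frac{s}{2}$ ($M{\left(s \right)} = \frac{s}{-2} = - \frac{s}{2}$)
$M{\left(202 \right)} + \frac{1}{45989 + 47753} = \left(- \frac{1}{2}\right) 202 + \frac{1}{45989 + 47753} = -101 + \frac{1}{93742} = - \frac{9467941}{93742}$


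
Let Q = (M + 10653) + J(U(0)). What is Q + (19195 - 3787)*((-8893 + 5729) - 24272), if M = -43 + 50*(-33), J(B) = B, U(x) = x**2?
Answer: -422724928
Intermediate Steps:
M = -1693 (M = -43 - 1650 = -1693)
Q = 8960 (Q = (-1693 + 10653) + 0**2 = 8960 + 0 = 8960)
Q + (19195 - 3787)*((-8893 + 5729) - 24272) = 8960 + (19195 - 3787)*((-8893 + 5729) - 24272) = 8960 + 15408*(-3164 - 24272) = 8960 + 15408*(-27436) = 8960 - 422733888 = -422724928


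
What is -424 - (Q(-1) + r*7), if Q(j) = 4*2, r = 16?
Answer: -544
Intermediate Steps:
Q(j) = 8
-424 - (Q(-1) + r*7) = -424 - (8 + 16*7) = -424 - (8 + 112) = -424 - 1*120 = -424 - 120 = -544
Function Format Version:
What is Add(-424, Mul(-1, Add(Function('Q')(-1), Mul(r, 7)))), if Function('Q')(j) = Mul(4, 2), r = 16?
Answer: -544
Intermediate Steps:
Function('Q')(j) = 8
Add(-424, Mul(-1, Add(Function('Q')(-1), Mul(r, 7)))) = Add(-424, Mul(-1, Add(8, Mul(16, 7)))) = Add(-424, Mul(-1, Add(8, 112))) = Add(-424, Mul(-1, 120)) = Add(-424, -120) = -544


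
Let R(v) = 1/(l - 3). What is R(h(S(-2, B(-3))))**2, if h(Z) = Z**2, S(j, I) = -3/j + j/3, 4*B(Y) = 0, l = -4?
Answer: 1/49 ≈ 0.020408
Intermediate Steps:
B(Y) = 0 (B(Y) = (1/4)*0 = 0)
S(j, I) = -3/j + j/3 (S(j, I) = -3/j + j*(1/3) = -3/j + j/3)
R(v) = -1/7 (R(v) = 1/(-4 - 3) = 1/(-7) = -1/7)
R(h(S(-2, B(-3))))**2 = (-1/7)**2 = 1/49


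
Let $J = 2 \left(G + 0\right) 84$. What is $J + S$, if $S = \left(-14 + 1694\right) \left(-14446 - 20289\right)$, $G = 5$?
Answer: $-58353960$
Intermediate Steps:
$S = -58354800$ ($S = 1680 \left(-34735\right) = -58354800$)
$J = 840$ ($J = 2 \left(5 + 0\right) 84 = 2 \cdot 5 \cdot 84 = 10 \cdot 84 = 840$)
$J + S = 840 - 58354800 = -58353960$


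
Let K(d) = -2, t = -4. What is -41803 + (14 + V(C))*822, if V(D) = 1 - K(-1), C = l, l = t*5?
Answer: -27829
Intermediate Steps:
l = -20 (l = -4*5 = -20)
C = -20
V(D) = 3 (V(D) = 1 - 1*(-2) = 1 + 2 = 3)
-41803 + (14 + V(C))*822 = -41803 + (14 + 3)*822 = -41803 + 17*822 = -41803 + 13974 = -27829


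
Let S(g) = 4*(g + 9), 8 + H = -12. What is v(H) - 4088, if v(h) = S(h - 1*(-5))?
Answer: -4112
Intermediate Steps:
H = -20 (H = -8 - 12 = -20)
S(g) = 36 + 4*g (S(g) = 4*(9 + g) = 36 + 4*g)
v(h) = 56 + 4*h (v(h) = 36 + 4*(h - 1*(-5)) = 36 + 4*(h + 5) = 36 + 4*(5 + h) = 36 + (20 + 4*h) = 56 + 4*h)
v(H) - 4088 = (56 + 4*(-20)) - 4088 = (56 - 80) - 4088 = -24 - 4088 = -4112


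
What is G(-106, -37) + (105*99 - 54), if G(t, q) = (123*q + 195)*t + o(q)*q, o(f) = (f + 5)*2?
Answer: 474445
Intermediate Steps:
o(f) = 10 + 2*f (o(f) = (5 + f)*2 = 10 + 2*f)
G(t, q) = q*(10 + 2*q) + t*(195 + 123*q) (G(t, q) = (123*q + 195)*t + (10 + 2*q)*q = (195 + 123*q)*t + q*(10 + 2*q) = t*(195 + 123*q) + q*(10 + 2*q) = q*(10 + 2*q) + t*(195 + 123*q))
G(-106, -37) + (105*99 - 54) = (195*(-106) + 2*(-37)*(5 - 37) + 123*(-37)*(-106)) + (105*99 - 54) = (-20670 + 2*(-37)*(-32) + 482406) + (10395 - 54) = (-20670 + 2368 + 482406) + 10341 = 464104 + 10341 = 474445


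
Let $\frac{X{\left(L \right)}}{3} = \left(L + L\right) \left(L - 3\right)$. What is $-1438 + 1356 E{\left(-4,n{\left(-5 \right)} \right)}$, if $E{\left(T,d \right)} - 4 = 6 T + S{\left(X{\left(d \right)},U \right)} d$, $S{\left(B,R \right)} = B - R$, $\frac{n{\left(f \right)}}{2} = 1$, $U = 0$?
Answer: $-61102$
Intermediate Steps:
$n{\left(f \right)} = 2$ ($n{\left(f \right)} = 2 \cdot 1 = 2$)
$X{\left(L \right)} = 6 L \left(-3 + L\right)$ ($X{\left(L \right)} = 3 \left(L + L\right) \left(L - 3\right) = 3 \cdot 2 L \left(-3 + L\right) = 6 L \left(-3 + L\right)$)
$E{\left(T,d \right)} = 4 + 6 T + 6 d^{2} \left(-3 + d\right)$ ($E{\left(T,d \right)} = 4 + \left(6 T + \left(6 d \left(-3 + d\right) - 0\right) d\right) = 4 + \left(6 T + \left(6 d \left(-3 + d\right) + 0\right) d\right) = 4 + \left(6 T + 6 d \left(-3 + d\right) d\right) = 4 + \left(6 T + 6 d^{2} \left(-3 + d\right)\right) = 4 + 6 T + 6 d^{2} \left(-3 + d\right)$)
$-1438 + 1356 E{\left(-4,n{\left(-5 \right)} \right)} = -1438 + 1356 \left(4 + 6 \left(-4\right) + 6 \cdot 2^{2} \left(-3 + 2\right)\right) = -1438 + 1356 \left(4 - 24 + 6 \cdot 4 \left(-1\right)\right) = -1438 + 1356 \left(4 - 24 - 24\right) = -1438 + 1356 \left(-44\right) = -1438 - 59664 = -61102$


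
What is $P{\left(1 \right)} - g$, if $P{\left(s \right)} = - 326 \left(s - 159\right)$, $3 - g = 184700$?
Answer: $236205$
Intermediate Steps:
$g = -184697$ ($g = 3 - 184700 = -184697$)
$P{\left(s \right)} = 51834 - 326 s$ ($P{\left(s \right)} = - 326 \left(-159 + s\right) = 51834 - 326 s$)
$P{\left(1 \right)} - g = \left(51834 - 326\right) - -184697 = \left(51834 - 326\right) + 184697 = 51508 + 184697 = 236205$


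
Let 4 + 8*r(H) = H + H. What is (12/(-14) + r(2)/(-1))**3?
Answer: -216/343 ≈ -0.62974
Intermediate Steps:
r(H) = -1/2 + H/4 (r(H) = -1/2 + (H + H)/8 = -1/2 + (2*H)/8 = -1/2 + H/4)
(12/(-14) + r(2)/(-1))**3 = (12/(-14) + (-1/2 + (1/4)*2)/(-1))**3 = (12*(-1/14) + (-1/2 + 1/2)*(-1))**3 = (-6/7 + 0*(-1))**3 = (-6/7 + 0)**3 = (-6/7)**3 = -216/343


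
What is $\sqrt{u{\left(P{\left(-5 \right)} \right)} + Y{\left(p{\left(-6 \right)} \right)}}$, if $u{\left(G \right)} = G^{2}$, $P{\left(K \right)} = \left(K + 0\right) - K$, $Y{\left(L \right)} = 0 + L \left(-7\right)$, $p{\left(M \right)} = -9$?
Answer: $3 \sqrt{7} \approx 7.9373$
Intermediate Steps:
$Y{\left(L \right)} = - 7 L$ ($Y{\left(L \right)} = 0 - 7 L = - 7 L$)
$P{\left(K \right)} = 0$ ($P{\left(K \right)} = K - K = 0$)
$\sqrt{u{\left(P{\left(-5 \right)} \right)} + Y{\left(p{\left(-6 \right)} \right)}} = \sqrt{0^{2} - -63} = \sqrt{0 + 63} = \sqrt{63} = 3 \sqrt{7}$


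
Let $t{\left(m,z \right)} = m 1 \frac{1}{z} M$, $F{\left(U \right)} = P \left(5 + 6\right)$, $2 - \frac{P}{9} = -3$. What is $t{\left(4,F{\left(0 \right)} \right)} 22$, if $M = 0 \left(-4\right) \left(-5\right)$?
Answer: $0$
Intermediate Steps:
$P = 45$ ($P = 18 - -27 = 18 + 27 = 45$)
$M = 0$ ($M = 0 \left(-5\right) = 0$)
$F{\left(U \right)} = 495$ ($F{\left(U \right)} = 45 \left(5 + 6\right) = 45 \cdot 11 = 495$)
$t{\left(m,z \right)} = 0$ ($t{\left(m,z \right)} = m 1 \frac{1}{z} 0 = \frac{m}{z} 0 = 0$)
$t{\left(4,F{\left(0 \right)} \right)} 22 = 0 \cdot 22 = 0$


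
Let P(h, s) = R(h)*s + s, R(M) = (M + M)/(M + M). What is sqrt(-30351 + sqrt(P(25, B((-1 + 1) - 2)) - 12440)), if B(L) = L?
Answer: sqrt(-30351 + 2*I*sqrt(3111)) ≈ 0.3202 + 174.22*I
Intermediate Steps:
R(M) = 1 (R(M) = (2*M)/((2*M)) = (2*M)*(1/(2*M)) = 1)
P(h, s) = 2*s (P(h, s) = 1*s + s = s + s = 2*s)
sqrt(-30351 + sqrt(P(25, B((-1 + 1) - 2)) - 12440)) = sqrt(-30351 + sqrt(2*((-1 + 1) - 2) - 12440)) = sqrt(-30351 + sqrt(2*(0 - 2) - 12440)) = sqrt(-30351 + sqrt(2*(-2) - 12440)) = sqrt(-30351 + sqrt(-4 - 12440)) = sqrt(-30351 + sqrt(-12444)) = sqrt(-30351 + 2*I*sqrt(3111))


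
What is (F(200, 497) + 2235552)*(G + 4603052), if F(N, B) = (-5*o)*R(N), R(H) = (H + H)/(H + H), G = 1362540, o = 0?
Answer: 13336391126784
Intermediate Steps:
R(H) = 1 (R(H) = (2*H)/((2*H)) = (2*H)*(1/(2*H)) = 1)
F(N, B) = 0 (F(N, B) = -5*0*1 = 0*1 = 0)
(F(200, 497) + 2235552)*(G + 4603052) = (0 + 2235552)*(1362540 + 4603052) = 2235552*5965592 = 13336391126784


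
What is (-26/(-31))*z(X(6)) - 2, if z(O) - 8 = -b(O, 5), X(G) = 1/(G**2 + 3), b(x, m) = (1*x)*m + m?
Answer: 38/93 ≈ 0.40860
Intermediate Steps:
b(x, m) = m + m*x (b(x, m) = x*m + m = m*x + m = m + m*x)
X(G) = 1/(3 + G**2)
z(O) = 3 - 5*O (z(O) = 8 - 5*(1 + O) = 8 - (5 + 5*O) = 8 + (-5 - 5*O) = 3 - 5*O)
(-26/(-31))*z(X(6)) - 2 = (-26/(-31))*(3 - 5/(3 + 6**2)) - 2 = (-26*(-1/31))*(3 - 5/(3 + 36)) - 2 = 26*(3 - 5/39)/31 - 2 = (26/31)*(112/39) - 2 = 224/93 - 2 = 38/93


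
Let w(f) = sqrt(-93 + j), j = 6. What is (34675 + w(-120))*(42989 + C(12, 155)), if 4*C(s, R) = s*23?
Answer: 1493036150 + 43058*I*sqrt(87) ≈ 1.493e+9 + 4.0162e+5*I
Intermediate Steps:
w(f) = I*sqrt(87) (w(f) = sqrt(-93 + 6) = sqrt(-87) = I*sqrt(87))
C(s, R) = 23*s/4 (C(s, R) = (s*23)/4 = (23*s)/4 = 23*s/4)
(34675 + w(-120))*(42989 + C(12, 155)) = (34675 + I*sqrt(87))*(42989 + (23/4)*12) = (34675 + I*sqrt(87))*(42989 + 69) = (34675 + I*sqrt(87))*43058 = 1493036150 + 43058*I*sqrt(87)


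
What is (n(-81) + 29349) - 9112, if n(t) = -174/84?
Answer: 283289/14 ≈ 20235.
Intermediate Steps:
n(t) = -29/14 (n(t) = -174*1/84 = -29/14)
(n(-81) + 29349) - 9112 = (-29/14 + 29349) - 9112 = 410857/14 - 9112 = 283289/14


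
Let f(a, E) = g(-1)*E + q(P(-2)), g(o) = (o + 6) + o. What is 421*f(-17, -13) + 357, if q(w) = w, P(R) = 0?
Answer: -21535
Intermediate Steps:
g(o) = 6 + 2*o (g(o) = (6 + o) + o = 6 + 2*o)
f(a, E) = 4*E (f(a, E) = (6 + 2*(-1))*E + 0 = (6 - 2)*E + 0 = 4*E + 0 = 4*E)
421*f(-17, -13) + 357 = 421*(4*(-13)) + 357 = 421*(-52) + 357 = -21892 + 357 = -21535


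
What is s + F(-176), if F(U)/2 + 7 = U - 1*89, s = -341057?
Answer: -341601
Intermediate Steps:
F(U) = -192 + 2*U (F(U) = -14 + 2*(U - 1*89) = -14 + 2*(U - 89) = -14 + 2*(-89 + U) = -14 + (-178 + 2*U) = -192 + 2*U)
s + F(-176) = -341057 + (-192 + 2*(-176)) = -341057 + (-192 - 352) = -341057 - 544 = -341601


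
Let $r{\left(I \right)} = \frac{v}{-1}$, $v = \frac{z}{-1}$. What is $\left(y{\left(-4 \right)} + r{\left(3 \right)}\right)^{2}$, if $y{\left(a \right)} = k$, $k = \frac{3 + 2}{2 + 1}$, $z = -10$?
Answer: $\frac{625}{9} \approx 69.444$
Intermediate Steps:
$v = 10$ ($v = - \frac{10}{-1} = \left(-10\right) \left(-1\right) = 10$)
$k = \frac{5}{3} \approx 1.6667$
$r{\left(I \right)} = -10$ ($r{\left(I \right)} = \frac{10}{-1} = 10 \left(-1\right) = -10$)
$y{\left(a \right)} = \frac{5}{3}$
$\left(y{\left(-4 \right)} + r{\left(3 \right)}\right)^{2} = \left(\frac{5}{3} - 10\right)^{2} = \left(- \frac{25}{3}\right)^{2} = \frac{625}{9}$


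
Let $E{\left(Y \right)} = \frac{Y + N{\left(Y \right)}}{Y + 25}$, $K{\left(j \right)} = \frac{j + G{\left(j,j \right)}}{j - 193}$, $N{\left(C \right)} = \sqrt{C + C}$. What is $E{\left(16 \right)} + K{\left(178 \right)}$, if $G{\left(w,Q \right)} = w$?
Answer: $- \frac{14356}{615} + \frac{4 \sqrt{2}}{41} \approx -23.205$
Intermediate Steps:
$N{\left(C \right)} = \sqrt{2} \sqrt{C}$ ($N{\left(C \right)} = \sqrt{2 C} = \sqrt{2} \sqrt{C}$)
$K{\left(j \right)} = \frac{2 j}{-193 + j}$ ($K{\left(j \right)} = \frac{j + j}{j - 193} = \frac{2 j}{-193 + j}$)
$E{\left(Y \right)} = \frac{Y + \sqrt{2} \sqrt{Y}}{25 + Y}$ ($E{\left(Y \right)} = \frac{Y + \sqrt{2} \sqrt{Y}}{Y + 25} = \frac{Y + \sqrt{2} \sqrt{Y}}{25 + Y}$)
$E{\left(16 \right)} + K{\left(178 \right)} = \frac{16 + \sqrt{2} \sqrt{16}}{25 + 16} + 2 \cdot 178 \frac{1}{-193 + 178} = \frac{16 + \sqrt{2} \cdot 4}{41} + 2 \cdot 178 \frac{1}{-15} = \frac{16 + 4 \sqrt{2}}{41} + 2 \cdot 178 \left(- \frac{1}{15}\right) = \left(\frac{16}{41} + \frac{4 \sqrt{2}}{41}\right) - \frac{356}{15} = - \frac{14356}{615} + \frac{4 \sqrt{2}}{41}$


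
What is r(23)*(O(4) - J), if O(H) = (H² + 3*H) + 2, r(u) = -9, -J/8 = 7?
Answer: -774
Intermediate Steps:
J = -56 (J = -8*7 = -56)
O(H) = 2 + H² + 3*H
r(23)*(O(4) - J) = -9*((2 + 4² + 3*4) - 1*(-56)) = -9*((2 + 16 + 12) + 56) = -9*(30 + 56) = -9*86 = -774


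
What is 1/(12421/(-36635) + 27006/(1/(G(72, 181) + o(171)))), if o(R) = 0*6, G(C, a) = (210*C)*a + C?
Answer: 36635/2707685697077099 ≈ 1.3530e-11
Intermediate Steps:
G(C, a) = C + 210*C*a (G(C, a) = 210*C*a + C = C + 210*C*a)
o(R) = 0
1/(12421/(-36635) + 27006/(1/(G(72, 181) + o(171)))) = 1/(12421/(-36635) + 27006/(1/(72*(1 + 210*181) + 0))) = 1/(12421*(-1/36635) + 27006/(1/(72*(1 + 38010) + 0))) = 1/(-12421/36635 + 27006/(1/(72*38011 + 0))) = 1/(-12421/36635 + 27006/(1/(2736792 + 0))) = 1/(-12421/36635 + 27006/(1/2736792)) = 1/(-12421/36635 + 27006*2736792) = 1/(-12421/36635 + 73909804752) = 1/(2707685697077099/36635) = 36635/2707685697077099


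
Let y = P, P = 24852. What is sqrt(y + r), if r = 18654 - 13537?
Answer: sqrt(29969) ≈ 173.12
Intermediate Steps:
r = 5117
y = 24852
sqrt(y + r) = sqrt(24852 + 5117) = sqrt(29969)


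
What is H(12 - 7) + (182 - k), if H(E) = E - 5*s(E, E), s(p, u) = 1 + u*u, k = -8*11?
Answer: 145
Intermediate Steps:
k = -88
s(p, u) = 1 + u**2
H(E) = -5 + E - 5*E**2 (H(E) = E - 5*(1 + E**2) = E + (-5 - 5*E**2) = -5 + E - 5*E**2)
H(12 - 7) + (182 - k) = (-5 + (12 - 7) - 5*(12 - 7)**2) + (182 - 1*(-88)) = (-5 + 5 - 5*5**2) + (182 + 88) = (-5 + 5 - 5*25) + 270 = (-5 + 5 - 125) + 270 = -125 + 270 = 145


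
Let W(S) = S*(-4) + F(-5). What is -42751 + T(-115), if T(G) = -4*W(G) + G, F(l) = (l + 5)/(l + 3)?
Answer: -44706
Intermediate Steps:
F(l) = (5 + l)/(3 + l)
W(S) = -4*S (W(S) = S*(-4) + (5 - 5)/(3 - 5) = -4*S + 0/(-2) = -4*S - 1/2*0 = -4*S + 0 = -4*S)
T(G) = 17*G (T(G) = -(-16)*G + G = 16*G + G = 17*G)
-42751 + T(-115) = -42751 + 17*(-115) = -42751 - 1955 = -44706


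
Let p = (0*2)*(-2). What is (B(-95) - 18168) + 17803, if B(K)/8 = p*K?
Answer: -365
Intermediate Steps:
p = 0 (p = 0*(-2) = 0)
B(K) = 0 (B(K) = 8*(0*K) = 8*0 = 0)
(B(-95) - 18168) + 17803 = (0 - 18168) + 17803 = -18168 + 17803 = -365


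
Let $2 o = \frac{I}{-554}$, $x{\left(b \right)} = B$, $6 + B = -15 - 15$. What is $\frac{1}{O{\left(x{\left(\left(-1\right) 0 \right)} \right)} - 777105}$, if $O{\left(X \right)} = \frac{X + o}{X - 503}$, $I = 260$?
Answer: $- \frac{149303}{116024097778} \approx -1.2868 \cdot 10^{-6}$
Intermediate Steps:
$B = -36$ ($B = -6 - 30 = -36$)
$x{\left(b \right)} = -36$
$o = - \frac{65}{277}$ ($o = \frac{260 \frac{1}{-554}}{2} = \frac{260 \left(- \frac{1}{554}\right)}{2} = \frac{1}{2} \left(- \frac{130}{277}\right) = - \frac{65}{277} \approx -0.23466$)
$O{\left(X \right)} = \frac{- \frac{65}{277} + X}{-503 + X}$ ($O{\left(X \right)} = \frac{X - \frac{65}{277}}{X - 503} = \frac{- \frac{65}{277} + X}{-503 + X}$)
$\frac{1}{O{\left(x{\left(\left(-1\right) 0 \right)} \right)} - 777105} = \frac{1}{\frac{- \frac{65}{277} - 36}{-503 - 36} - 777105} = \frac{1}{\frac{1}{-539} \left(- \frac{10037}{277}\right) - 777105} = \frac{1}{\left(- \frac{1}{539}\right) \left(- \frac{10037}{277}\right) - 777105} = \frac{1}{\frac{10037}{149303} - 777105} = \frac{1}{- \frac{116024097778}{149303}} = - \frac{149303}{116024097778}$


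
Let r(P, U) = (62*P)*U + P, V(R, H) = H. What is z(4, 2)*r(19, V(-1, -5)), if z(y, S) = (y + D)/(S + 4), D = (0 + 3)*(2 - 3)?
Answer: -1957/2 ≈ -978.50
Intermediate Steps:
D = -3 (D = 3*(-1) = -3)
r(P, U) = P + 62*P*U (r(P, U) = 62*P*U + P = P + 62*P*U)
z(y, S) = (-3 + y)/(4 + S) (z(y, S) = (y - 3)/(S + 4) = (-3 + y)/(4 + S))
z(4, 2)*r(19, V(-1, -5)) = ((-3 + 4)/(4 + 2))*(19*(1 + 62*(-5))) = (1/6)*(19*(1 - 310)) = ((⅙)*1)*(19*(-309)) = (⅙)*(-5871) = -1957/2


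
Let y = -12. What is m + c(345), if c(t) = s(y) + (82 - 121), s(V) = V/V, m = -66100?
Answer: -66138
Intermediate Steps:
s(V) = 1
c(t) = -38 (c(t) = 1 + (82 - 121) = 1 - 39 = -38)
m + c(345) = -66100 - 38 = -66138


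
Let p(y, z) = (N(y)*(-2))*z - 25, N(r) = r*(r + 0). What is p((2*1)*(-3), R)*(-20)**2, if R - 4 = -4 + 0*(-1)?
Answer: -10000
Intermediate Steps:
N(r) = r**2 (N(r) = r*r = r**2)
R = 0 (R = 4 + (-4 + 0*(-1)) = 4 + (-4 + 0) = 4 - 4 = 0)
p(y, z) = -25 - 2*z*y**2 (p(y, z) = (y**2*(-2))*z - 25 = (-2*y**2)*z - 25 = -2*z*y**2 - 25 = -25 - 2*z*y**2)
p((2*1)*(-3), R)*(-20)**2 = (-25 - 2*0*((2*1)*(-3))**2)*(-20)**2 = (-25 - 2*0*(2*(-3))**2)*400 = (-25 - 2*0*(-6)**2)*400 = (-25 - 2*0*36)*400 = (-25 + 0)*400 = -25*400 = -10000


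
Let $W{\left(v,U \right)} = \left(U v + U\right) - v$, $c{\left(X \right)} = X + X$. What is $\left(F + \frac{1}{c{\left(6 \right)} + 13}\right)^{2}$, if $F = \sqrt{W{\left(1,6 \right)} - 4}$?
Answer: $\frac{4376}{625} + \frac{2 \sqrt{7}}{25} \approx 7.2133$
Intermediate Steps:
$c{\left(X \right)} = 2 X$
$W{\left(v,U \right)} = U - v + U v$ ($W{\left(v,U \right)} = \left(U + U v\right) - v = U - v + U v$)
$F = \sqrt{7}$ ($F = \sqrt{\left(6 - 1 + 6 \cdot 1\right) - 4} = \sqrt{\left(6 - 1 + 6\right) - 4} = \sqrt{11 - 4} = \sqrt{7} \approx 2.6458$)
$\left(F + \frac{1}{c{\left(6 \right)} + 13}\right)^{2} = \left(\sqrt{7} + \frac{1}{2 \cdot 6 + 13}\right)^{2} = \left(\sqrt{7} + \frac{1}{12 + 13}\right)^{2} = \left(\sqrt{7} + \frac{1}{25}\right)^{2} = \left(\frac{1}{25} + \sqrt{7}\right)^{2}$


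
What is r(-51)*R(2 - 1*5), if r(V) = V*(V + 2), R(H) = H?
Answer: -7497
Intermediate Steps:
r(V) = V*(2 + V)
r(-51)*R(2 - 1*5) = (-51*(2 - 51))*(2 - 1*5) = (-51*(-49))*(2 - 5) = 2499*(-3) = -7497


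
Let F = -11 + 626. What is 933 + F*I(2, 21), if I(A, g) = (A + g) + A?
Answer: 16308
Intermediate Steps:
I(A, g) = g + 2*A
F = 615
933 + F*I(2, 21) = 933 + 615*(21 + 2*2) = 933 + 615*(21 + 4) = 933 + 615*25 = 933 + 15375 = 16308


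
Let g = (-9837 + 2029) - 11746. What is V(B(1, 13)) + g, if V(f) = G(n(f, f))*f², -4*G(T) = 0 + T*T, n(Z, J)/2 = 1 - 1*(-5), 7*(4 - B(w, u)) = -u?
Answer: -1018662/49 ≈ -20789.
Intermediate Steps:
B(w, u) = 4 + u/7 (B(w, u) = 4 - (-1)*u/7 = 4 + u/7)
n(Z, J) = 12 (n(Z, J) = 2*(1 - 1*(-5)) = 2*(1 + 5) = 2*6 = 12)
g = -19554 (g = -7808 - 11746 = -19554)
G(T) = -T²/4 (G(T) = -(0 + T*T)/4 = -(0 + T²)/4 = -T²/4)
V(f) = -36*f² (V(f) = (-¼*12²)*f² = (-¼*144)*f² = -36*f²)
V(B(1, 13)) + g = -36*(4 + (⅐)*13)² - 19554 = -36*(4 + 13/7)² - 19554 = -36*(41/7)² - 19554 = -36*1681/49 - 19554 = -60516/49 - 19554 = -1018662/49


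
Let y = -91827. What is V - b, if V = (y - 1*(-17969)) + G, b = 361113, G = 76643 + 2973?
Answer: -355355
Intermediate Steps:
G = 79616
V = 5758 (V = (-91827 - 1*(-17969)) + 79616 = (-91827 + 17969) + 79616 = -73858 + 79616 = 5758)
V - b = 5758 - 1*361113 = 5758 - 361113 = -355355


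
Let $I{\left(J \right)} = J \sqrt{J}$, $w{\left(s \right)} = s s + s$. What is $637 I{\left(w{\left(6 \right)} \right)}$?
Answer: $26754 \sqrt{42} \approx 1.7339 \cdot 10^{5}$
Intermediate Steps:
$w{\left(s \right)} = s + s^{2}$ ($w{\left(s \right)} = s^{2} + s = s + s^{2}$)
$I{\left(J \right)} = J^{\frac{3}{2}}$
$637 I{\left(w{\left(6 \right)} \right)} = 637 \left(6 \left(1 + 6\right)\right)^{\frac{3}{2}} = 637 \left(6 \cdot 7\right)^{\frac{3}{2}} = 637 \cdot 42^{\frac{3}{2}} = 637 \cdot 42 \sqrt{42} = 26754 \sqrt{42}$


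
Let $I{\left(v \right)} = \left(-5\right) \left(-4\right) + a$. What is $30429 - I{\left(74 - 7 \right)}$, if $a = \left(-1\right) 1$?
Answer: $30410$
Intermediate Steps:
$a = -1$
$I{\left(v \right)} = 19$ ($I{\left(v \right)} = \left(-5\right) \left(-4\right) - 1 = 20 - 1 = 19$)
$30429 - I{\left(74 - 7 \right)} = 30429 - 19 = 30410$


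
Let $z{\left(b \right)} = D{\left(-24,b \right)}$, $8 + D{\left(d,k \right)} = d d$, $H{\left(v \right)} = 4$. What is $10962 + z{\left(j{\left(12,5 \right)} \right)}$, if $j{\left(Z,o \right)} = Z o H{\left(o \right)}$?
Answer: $11530$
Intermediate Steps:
$j{\left(Z,o \right)} = 4 Z o$ ($j{\left(Z,o \right)} = Z o 4 = 4 Z o$)
$D{\left(d,k \right)} = -8 + d^{2}$ ($D{\left(d,k \right)} = -8 + d d = -8 + d^{2}$)
$z{\left(b \right)} = 568$ ($z{\left(b \right)} = -8 + \left(-24\right)^{2} = -8 + 576 = 568$)
$10962 + z{\left(j{\left(12,5 \right)} \right)} = 10962 + 568 = 11530$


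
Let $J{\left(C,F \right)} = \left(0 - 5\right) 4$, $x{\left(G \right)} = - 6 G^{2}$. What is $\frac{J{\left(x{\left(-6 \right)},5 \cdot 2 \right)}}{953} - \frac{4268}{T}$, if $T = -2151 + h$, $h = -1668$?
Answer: $\frac{3991024}{3639507} \approx 1.0966$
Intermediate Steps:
$J{\left(C,F \right)} = -20$ ($J{\left(C,F \right)} = \left(-5\right) 4 = -20$)
$T = -3819$ ($T = -2151 - 1668 = -3819$)
$\frac{J{\left(x{\left(-6 \right)},5 \cdot 2 \right)}}{953} - \frac{4268}{T} = - \frac{20}{953} - \frac{4268}{-3819} = \left(-20\right) \frac{1}{953} - - \frac{4268}{3819} = - \frac{20}{953} + \frac{4268}{3819} = \frac{3991024}{3639507}$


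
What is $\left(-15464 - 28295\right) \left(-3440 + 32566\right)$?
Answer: $-1274524634$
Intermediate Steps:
$\left(-15464 - 28295\right) \left(-3440 + 32566\right) = \left(-43759\right) 29126 = -1274524634$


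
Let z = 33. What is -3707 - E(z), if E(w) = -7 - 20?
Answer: -3680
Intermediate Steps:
E(w) = -27
-3707 - E(z) = -3707 - 1*(-27) = -3707 + 27 = -3680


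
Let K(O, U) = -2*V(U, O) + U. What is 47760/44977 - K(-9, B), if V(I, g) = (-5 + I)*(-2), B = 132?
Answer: -28737520/44977 ≈ -638.94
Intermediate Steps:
V(I, g) = 10 - 2*I
K(O, U) = -20 + 5*U (K(O, U) = -2*(10 - 2*U) + U = (-20 + 4*U) + U = -20 + 5*U)
47760/44977 - K(-9, B) = 47760/44977 - (-20 + 5*132) = 47760*(1/44977) - (-20 + 660) = 47760/44977 - 1*640 = 47760/44977 - 640 = -28737520/44977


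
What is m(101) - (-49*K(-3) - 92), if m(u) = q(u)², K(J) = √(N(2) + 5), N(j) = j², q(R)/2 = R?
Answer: 41043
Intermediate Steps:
q(R) = 2*R
K(J) = 3 (K(J) = √(2² + 5) = √(4 + 5) = √9 = 3)
m(u) = 4*u² (m(u) = (2*u)² = 4*u²)
m(101) - (-49*K(-3) - 92) = 4*101² - (-49*3 - 92) = 4*10201 - (-147 - 92) = 40804 - 1*(-239) = 40804 + 239 = 41043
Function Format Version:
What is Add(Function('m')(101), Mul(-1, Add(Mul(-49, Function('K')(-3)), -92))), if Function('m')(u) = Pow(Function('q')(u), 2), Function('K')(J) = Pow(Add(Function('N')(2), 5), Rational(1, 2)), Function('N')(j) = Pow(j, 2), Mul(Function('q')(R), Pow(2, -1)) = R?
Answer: 41043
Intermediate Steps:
Function('q')(R) = Mul(2, R)
Function('K')(J) = 3 (Function('K')(J) = Pow(Add(Pow(2, 2), 5), Rational(1, 2)) = Pow(Add(4, 5), Rational(1, 2)) = Pow(9, Rational(1, 2)) = 3)
Function('m')(u) = Mul(4, Pow(u, 2)) (Function('m')(u) = Pow(Mul(2, u), 2) = Mul(4, Pow(u, 2)))
Add(Function('m')(101), Mul(-1, Add(Mul(-49, Function('K')(-3)), -92))) = Add(Mul(4, Pow(101, 2)), Mul(-1, Add(Mul(-49, 3), -92))) = Add(Mul(4, 10201), Mul(-1, Add(-147, -92))) = Add(40804, Mul(-1, -239)) = Add(40804, 239) = 41043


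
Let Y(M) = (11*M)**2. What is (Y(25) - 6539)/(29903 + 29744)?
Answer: 69086/59647 ≈ 1.1582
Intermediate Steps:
Y(M) = 121*M**2
(Y(25) - 6539)/(29903 + 29744) = (121*25**2 - 6539)/(29903 + 29744) = (121*625 - 6539)/59647 = (75625 - 6539)*(1/59647) = 69086*(1/59647) = 69086/59647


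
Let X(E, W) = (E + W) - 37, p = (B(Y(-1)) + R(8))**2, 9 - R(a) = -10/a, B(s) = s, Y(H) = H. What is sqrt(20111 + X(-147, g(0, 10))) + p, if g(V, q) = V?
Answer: 1369/16 + sqrt(19927) ≈ 226.73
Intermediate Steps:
R(a) = 9 + 10/a (R(a) = 9 - (-10)/a = 9 + 10/a)
p = 1369/16 (p = (-1 + (9 + 10/8))**2 = (-1 + (9 + 10*(1/8)))**2 = (-1 + (9 + 5/4))**2 = (-1 + 41/4)**2 = (37/4)**2 = 1369/16 ≈ 85.563)
X(E, W) = -37 + E + W
sqrt(20111 + X(-147, g(0, 10))) + p = sqrt(20111 + (-37 - 147 + 0)) + 1369/16 = sqrt(20111 - 184) + 1369/16 = sqrt(19927) + 1369/16 = 1369/16 + sqrt(19927)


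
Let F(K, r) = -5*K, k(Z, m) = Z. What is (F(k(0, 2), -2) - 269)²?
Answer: 72361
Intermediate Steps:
(F(k(0, 2), -2) - 269)² = (-5*0 - 269)² = (0 - 269)² = (-269)² = 72361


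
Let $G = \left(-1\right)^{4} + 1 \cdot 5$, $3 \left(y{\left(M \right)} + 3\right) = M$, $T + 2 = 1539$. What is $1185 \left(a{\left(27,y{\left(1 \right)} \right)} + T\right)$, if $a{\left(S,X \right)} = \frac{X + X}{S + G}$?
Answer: $\frac{60098065}{33} \approx 1.8212 \cdot 10^{6}$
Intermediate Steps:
$T = 1537$ ($T = -2 + 1539 = 1537$)
$y{\left(M \right)} = -3 + \frac{M}{3}$
$G = 6$ ($G = 1 + 5 = 6$)
$a{\left(S,X \right)} = \frac{2 X}{6 + S}$ ($a{\left(S,X \right)} = \frac{X + X}{S + 6} = \frac{2 X}{6 + S}$)
$1185 \left(a{\left(27,y{\left(1 \right)} \right)} + T\right) = 1185 \left(\frac{2 \left(-3 + \frac{1}{3} \cdot 1\right)}{6 + 27} + 1537\right) = 1185 \left(\frac{2 \left(-3 + \frac{1}{3}\right)}{33} + 1537\right) = 1185 \left(2 \left(- \frac{8}{3}\right) \frac{1}{33} + 1537\right) = 1185 \left(- \frac{16}{99} + 1537\right) = 1185 \cdot \frac{152147}{99} = \frac{60098065}{33}$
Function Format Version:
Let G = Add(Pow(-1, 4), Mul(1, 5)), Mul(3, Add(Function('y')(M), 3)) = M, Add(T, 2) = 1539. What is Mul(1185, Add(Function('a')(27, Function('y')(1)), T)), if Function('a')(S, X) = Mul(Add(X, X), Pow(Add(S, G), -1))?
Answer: Rational(60098065, 33) ≈ 1.8212e+6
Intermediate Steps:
T = 1537 (T = Add(-2, 1539) = 1537)
Function('y')(M) = Add(-3, Mul(Rational(1, 3), M))
G = 6 (G = Add(1, 5) = 6)
Function('a')(S, X) = Mul(2, X, Pow(Add(6, S), -1)) (Function('a')(S, X) = Mul(Add(X, X), Pow(Add(S, 6), -1)) = Mul(Mul(2, X), Pow(Add(6, S), -1)) = Mul(2, X, Pow(Add(6, S), -1)))
Mul(1185, Add(Function('a')(27, Function('y')(1)), T)) = Mul(1185, Add(Mul(2, Add(-3, Mul(Rational(1, 3), 1)), Pow(Add(6, 27), -1)), 1537)) = Mul(1185, Add(Mul(2, Add(-3, Rational(1, 3)), Pow(33, -1)), 1537)) = Mul(1185, Add(Mul(2, Rational(-8, 3), Rational(1, 33)), 1537)) = Mul(1185, Add(Rational(-16, 99), 1537)) = Mul(1185, Rational(152147, 99)) = Rational(60098065, 33)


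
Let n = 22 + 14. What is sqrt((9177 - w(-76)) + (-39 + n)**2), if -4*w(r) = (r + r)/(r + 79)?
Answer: 8*sqrt(1290)/3 ≈ 95.777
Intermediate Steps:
w(r) = -r/(2*(79 + r)) (w(r) = -(r + r)/(4*(r + 79)) = -2*r/(4*(79 + r)) = -r/(2*(79 + r)))
n = 36
sqrt((9177 - w(-76)) + (-39 + n)**2) = sqrt((9177 - (-1)*(-76)/(158 + 2*(-76))) + (-39 + 36)**2) = sqrt((9177 - (-1)*(-76)/(158 - 152)) + (-3)**2) = sqrt((9177 - (-1)*(-76)/6) + 9) = sqrt((9177 - 1*38/3) + 9) = sqrt((9177 - 38/3) + 9) = sqrt(27493/3 + 9) = sqrt(27520/3) = 8*sqrt(1290)/3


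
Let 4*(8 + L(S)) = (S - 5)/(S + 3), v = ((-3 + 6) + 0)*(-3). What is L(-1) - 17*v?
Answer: 577/4 ≈ 144.25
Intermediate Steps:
v = -9 (v = (3 + 0)*(-3) = 3*(-3) = -9)
L(S) = -8 + (-5 + S)/(4*(3 + S)) (L(S) = -8 + ((S - 5)/(S + 3))/4 = -8 + ((-5 + S)/(3 + S))/4 = -8 + (-5 + S)/(4*(3 + S)))
L(-1) - 17*v = (-101 - 31*(-1))/(4*(3 - 1)) - 17*(-9) = (¼)*(-101 + 31)/2 + 153 = (¼)*(½)*(-70) + 153 = -35/4 + 153 = 577/4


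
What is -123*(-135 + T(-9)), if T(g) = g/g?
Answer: 16482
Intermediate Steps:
T(g) = 1
-123*(-135 + T(-9)) = -123*(-135 + 1) = -123*(-134) = 16482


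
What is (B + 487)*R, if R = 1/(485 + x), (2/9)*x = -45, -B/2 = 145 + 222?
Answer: -494/565 ≈ -0.87434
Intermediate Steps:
B = -734 (B = -2*(145 + 222) = -2*367 = -734)
x = -405/2 (x = (9/2)*(-45) = -405/2 ≈ -202.50)
R = 2/565 (R = 1/(485 - 405/2) = 1/(565/2) = 2/565 ≈ 0.0035398)
(B + 487)*R = (-734 + 487)*(2/565) = -247*2/565 = -494/565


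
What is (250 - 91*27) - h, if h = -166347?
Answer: 164140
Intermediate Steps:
(250 - 91*27) - h = (250 - 91*27) - 1*(-166347) = (250 - 2457) + 166347 = -2207 + 166347 = 164140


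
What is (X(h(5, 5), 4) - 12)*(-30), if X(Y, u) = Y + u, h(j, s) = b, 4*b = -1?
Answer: 495/2 ≈ 247.50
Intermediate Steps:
b = -1/4 (b = (1/4)*(-1) = -1/4 ≈ -0.25000)
h(j, s) = -1/4
(X(h(5, 5), 4) - 12)*(-30) = ((-1/4 + 4) - 12)*(-30) = (15/4 - 12)*(-30) = -33/4*(-30) = 495/2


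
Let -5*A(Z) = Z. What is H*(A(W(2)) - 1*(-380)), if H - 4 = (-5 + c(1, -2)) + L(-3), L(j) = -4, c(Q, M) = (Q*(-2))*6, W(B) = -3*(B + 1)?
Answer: -32453/5 ≈ -6490.6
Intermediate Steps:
W(B) = -3 - 3*B (W(B) = -3*(1 + B) = -3 - 3*B)
c(Q, M) = -12*Q (c(Q, M) = -2*Q*6 = -12*Q)
A(Z) = -Z/5
H = -17 (H = 4 + ((-5 - 12*1) - 4) = 4 + ((-5 - 12) - 4) = 4 + (-17 - 4) = 4 - 21 = -17)
H*(A(W(2)) - 1*(-380)) = -17*(-(-3 - 3*2)/5 - 1*(-380)) = -17*(-(-3 - 6)/5 + 380) = -17*(-1/5*(-9) + 380) = -17*(9/5 + 380) = -17*1909/5 = -32453/5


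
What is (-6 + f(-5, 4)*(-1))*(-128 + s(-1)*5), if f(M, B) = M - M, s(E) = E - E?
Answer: 768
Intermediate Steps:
s(E) = 0
f(M, B) = 0
(-6 + f(-5, 4)*(-1))*(-128 + s(-1)*5) = (-6 + 0*(-1))*(-128 + 0*5) = (-6 + 0)*(-128 + 0) = -6*(-128) = 768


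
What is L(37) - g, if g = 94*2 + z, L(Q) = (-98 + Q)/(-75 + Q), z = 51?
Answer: -9021/38 ≈ -237.39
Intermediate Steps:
L(Q) = (-98 + Q)/(-75 + Q)
g = 239 (g = 94*2 + 51 = 188 + 51 = 239)
L(37) - g = (-98 + 37)/(-75 + 37) - 1*239 = -61/(-38) - 239 = -1/38*(-61) - 239 = 61/38 - 239 = -9021/38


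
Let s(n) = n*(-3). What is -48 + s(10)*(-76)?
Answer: 2232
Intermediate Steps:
s(n) = -3*n
-48 + s(10)*(-76) = -48 - 3*10*(-76) = -48 - 30*(-76) = -48 + 2280 = 2232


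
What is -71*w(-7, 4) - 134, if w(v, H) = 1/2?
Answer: -339/2 ≈ -169.50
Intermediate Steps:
w(v, H) = ½
-71*w(-7, 4) - 134 = -71*½ - 134 = -71/2 - 134 = -339/2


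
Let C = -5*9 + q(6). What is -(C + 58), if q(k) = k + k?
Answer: -25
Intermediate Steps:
q(k) = 2*k
C = -33 (C = -5*9 + 2*6 = -45 + 12 = -33)
-(C + 58) = -(-33 + 58) = -1*25 = -25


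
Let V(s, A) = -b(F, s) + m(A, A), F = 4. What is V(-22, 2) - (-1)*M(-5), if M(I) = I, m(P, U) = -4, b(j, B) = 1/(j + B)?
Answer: -161/18 ≈ -8.9444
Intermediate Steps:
b(j, B) = 1/(B + j)
V(s, A) = -4 - 1/(4 + s) (V(s, A) = -1/(s + 4) - 4 = -1/(4 + s) - 4 = -4 - 1/(4 + s))
V(-22, 2) - (-1)*M(-5) = (-17 - 4*(-22))/(4 - 22) - (-1)*(-5) = (-17 + 88)/(-18) - 1*5 = -1/18*71 - 5 = -71/18 - 5 = -161/18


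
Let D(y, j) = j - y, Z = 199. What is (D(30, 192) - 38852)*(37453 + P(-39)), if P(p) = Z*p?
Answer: -1148783480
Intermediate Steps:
P(p) = 199*p
(D(30, 192) - 38852)*(37453 + P(-39)) = ((192 - 1*30) - 38852)*(37453 + 199*(-39)) = ((192 - 30) - 38852)*(37453 - 7761) = (162 - 38852)*29692 = -38690*29692 = -1148783480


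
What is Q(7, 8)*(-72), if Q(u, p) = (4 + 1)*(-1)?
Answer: 360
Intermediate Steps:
Q(u, p) = -5 (Q(u, p) = 5*(-1) = -5)
Q(7, 8)*(-72) = -5*(-72) = 360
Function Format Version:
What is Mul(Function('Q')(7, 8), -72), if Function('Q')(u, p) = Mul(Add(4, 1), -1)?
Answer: 360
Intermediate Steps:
Function('Q')(u, p) = -5 (Function('Q')(u, p) = Mul(5, -1) = -5)
Mul(Function('Q')(7, 8), -72) = Mul(-5, -72) = 360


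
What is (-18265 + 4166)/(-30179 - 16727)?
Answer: 14099/46906 ≈ 0.30058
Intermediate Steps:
(-18265 + 4166)/(-30179 - 16727) = -14099/(-46906) = -14099*(-1/46906) = 14099/46906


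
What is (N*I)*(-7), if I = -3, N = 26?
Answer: 546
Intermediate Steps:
(N*I)*(-7) = (26*(-3))*(-7) = -78*(-7) = 546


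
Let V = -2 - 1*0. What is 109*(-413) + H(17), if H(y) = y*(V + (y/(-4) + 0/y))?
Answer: -180493/4 ≈ -45123.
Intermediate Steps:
V = -2 (V = -2 + 0 = -2)
H(y) = y*(-2 - y/4) (H(y) = y*(-2 + (y/(-4) + 0/y)) = y*(-2 + (y*(-¼) + 0)) = y*(-2 + (-y/4 + 0)) = y*(-2 - y/4))
109*(-413) + H(17) = 109*(-413) - ¼*17*(8 + 17) = -45017 - ¼*17*25 = -45017 - 425/4 = -180493/4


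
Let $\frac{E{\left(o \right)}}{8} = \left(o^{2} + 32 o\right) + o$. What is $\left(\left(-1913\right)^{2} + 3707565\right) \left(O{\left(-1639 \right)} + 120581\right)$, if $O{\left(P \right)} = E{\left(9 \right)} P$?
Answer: $-35625655076170$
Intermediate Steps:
$E{\left(o \right)} = 8 o^{2} + 264 o$ ($E{\left(o \right)} = 8 \left(\left(o^{2} + 32 o\right) + o\right) = 8 \left(o^{2} + 33 o\right) = 8 o^{2} + 264 o$)
$O{\left(P \right)} = 3024 P$ ($O{\left(P \right)} = 8 \cdot 9 \left(33 + 9\right) P = 8 \cdot 9 \cdot 42 P = 3024 P$)
$\left(\left(-1913\right)^{2} + 3707565\right) \left(O{\left(-1639 \right)} + 120581\right) = \left(\left(-1913\right)^{2} + 3707565\right) \left(3024 \left(-1639\right) + 120581\right) = \left(3659569 + 3707565\right) \left(-4956336 + 120581\right) = 7367134 \left(-4835755\right) = -35625655076170$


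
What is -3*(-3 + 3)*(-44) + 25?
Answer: 25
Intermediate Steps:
-3*(-3 + 3)*(-44) + 25 = -3*0*(-44) + 25 = 0*(-44) + 25 = 0 + 25 = 25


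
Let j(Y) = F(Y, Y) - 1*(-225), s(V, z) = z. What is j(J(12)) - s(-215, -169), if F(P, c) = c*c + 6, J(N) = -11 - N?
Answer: 929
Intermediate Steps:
F(P, c) = 6 + c**2 (F(P, c) = c**2 + 6 = 6 + c**2)
j(Y) = 231 + Y**2 (j(Y) = (6 + Y**2) - 1*(-225) = (6 + Y**2) + 225 = 231 + Y**2)
j(J(12)) - s(-215, -169) = (231 + (-11 - 1*12)**2) - 1*(-169) = (231 + (-11 - 12)**2) + 169 = (231 + (-23)**2) + 169 = (231 + 529) + 169 = 760 + 169 = 929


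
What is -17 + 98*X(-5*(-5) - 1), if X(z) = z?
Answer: 2335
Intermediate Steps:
-17 + 98*X(-5*(-5) - 1) = -17 + 98*(-5*(-5) - 1) = -17 + 98*(25 - 1) = -17 + 98*24 = -17 + 2352 = 2335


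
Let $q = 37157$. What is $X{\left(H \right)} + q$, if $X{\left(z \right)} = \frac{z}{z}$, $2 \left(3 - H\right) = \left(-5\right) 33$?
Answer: $37158$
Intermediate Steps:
$H = \frac{171}{2}$ ($H = 3 - \frac{\left(-5\right) 33}{2} = 3 - - \frac{165}{2} = 3 + \frac{165}{2} = \frac{171}{2} \approx 85.5$)
$X{\left(z \right)} = 1$
$X{\left(H \right)} + q = 1 + 37157 = 37158$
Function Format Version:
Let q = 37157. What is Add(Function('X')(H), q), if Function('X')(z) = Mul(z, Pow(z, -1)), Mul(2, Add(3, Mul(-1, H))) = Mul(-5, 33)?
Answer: 37158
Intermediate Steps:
H = Rational(171, 2) (H = Add(3, Mul(Rational(-1, 2), Mul(-5, 33))) = Add(3, Mul(Rational(-1, 2), -165)) = Add(3, Rational(165, 2)) = Rational(171, 2) ≈ 85.500)
Function('X')(z) = 1
Add(Function('X')(H), q) = Add(1, 37157) = 37158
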